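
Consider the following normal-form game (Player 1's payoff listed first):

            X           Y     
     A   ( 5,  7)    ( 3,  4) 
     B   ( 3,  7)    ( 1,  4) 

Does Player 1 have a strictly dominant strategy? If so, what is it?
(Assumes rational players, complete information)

Yes, Player 1's strictly dominant strategy is A

Work:
A strategy strictly dominates another if it gives a strictly higher payoff against every opponent action. Compare each pair of P1's strategies column-by-column:
  A vs B: [5 vs 3, 3 vs 1] → A strictly dominates B
  B vs A: [3 vs 5, 1 vs 3] → B does not strictly dominate A (column X: 3 ≤ 5)
A strictly dominates every other strategy → strictly dominant.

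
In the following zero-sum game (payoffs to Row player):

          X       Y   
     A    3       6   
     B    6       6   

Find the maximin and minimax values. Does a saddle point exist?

Maximin = 6, Minimax = 6, Saddle: True

Work:
Row minimums: [3, 6] → maximin = 6
Column maximums: [6, 6] → minimax = 6
Saddle point exists! Game value = 6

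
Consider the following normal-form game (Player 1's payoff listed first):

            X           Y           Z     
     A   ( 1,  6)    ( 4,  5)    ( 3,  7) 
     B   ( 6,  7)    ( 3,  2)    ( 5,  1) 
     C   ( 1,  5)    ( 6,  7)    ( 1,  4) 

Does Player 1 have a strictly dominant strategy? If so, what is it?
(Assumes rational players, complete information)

No strictly dominant strategy exists for Player 1

Work:
A strategy strictly dominates another if it gives a strictly higher payoff against every opponent action. Compare each pair of P1's strategies column-by-column:
  A vs B: [1 vs 6, 4 vs 3, 3 vs 5] → A does not strictly dominate B (column X: 1 ≤ 6)
  A vs C: [1 vs 1, 4 vs 6, 3 vs 1] → A does not strictly dominate C (column X: 1 ≤ 1)
  B vs A: [6 vs 1, 3 vs 4, 5 vs 3] → B does not strictly dominate A (column Y: 3 ≤ 4)
  B vs C: [6 vs 1, 3 vs 6, 5 vs 1] → B does not strictly dominate C (column Y: 3 ≤ 6)
  C vs A: [1 vs 1, 6 vs 4, 1 vs 3] → C does not strictly dominate A (column X: 1 ≤ 1)
  C vs B: [1 vs 6, 6 vs 3, 1 vs 5] → C does not strictly dominate B (column X: 1 ≤ 6)
No single strategy strictly dominates all others → no strictly dominant strategy.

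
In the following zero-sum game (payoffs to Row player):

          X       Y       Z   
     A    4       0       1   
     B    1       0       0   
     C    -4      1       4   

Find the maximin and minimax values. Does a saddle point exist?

Maximin = 0, Minimax = 1, Saddle: False

Work:
Row minimums: [0, 0, -4] → maximin = 0
Column maximums: [4, 1, 4] → minimax = 1
No saddle point (maximin ≠ minimax). Mixed strategy needed.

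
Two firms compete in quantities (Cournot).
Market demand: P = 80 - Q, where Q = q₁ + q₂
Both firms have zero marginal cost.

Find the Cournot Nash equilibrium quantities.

q₁* = q₂* = 26.67; P* = 26.67

Work:
Profit: π_i = P·q_i = (a - q_i - q_j)·q_i
FOC: ∂π_i/∂q_i = a - 2q_i - q_j = 0
Reaction function: q_i = (80 - q_j)/2
Symmetry: q* = 80/3 = 26.67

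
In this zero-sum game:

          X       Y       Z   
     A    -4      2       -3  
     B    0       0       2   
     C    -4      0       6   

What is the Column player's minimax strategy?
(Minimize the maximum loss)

Column should play X, value = 0

Work:
Column player minimizes Row's maximum payoff:
Column X: max payoff to Row = 0
Column Y: max payoff to Row = 2
Column Z: max payoff to Row = 6
Minimum is 0, achieved by column X.
Minimax strategy: X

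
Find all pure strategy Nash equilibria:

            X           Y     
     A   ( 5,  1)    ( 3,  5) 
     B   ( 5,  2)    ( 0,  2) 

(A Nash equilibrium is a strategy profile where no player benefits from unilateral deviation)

Nash equilibrium: (A, Y), (B, X)

Work:
Best responses:
  P1 vs X: payoffs [5, 5] → best response A/B (payoff 5)
  P1 vs Y: payoffs [3, 0] → best response A (payoff 3)
  P2 vs A: payoffs [1, 5] → best response Y (payoff 5)
  P2 vs B: payoffs [2, 2] → best response X/Y (payoff 2)
Mutual best responses: (A,Y), (B,X) → Nash equilibria.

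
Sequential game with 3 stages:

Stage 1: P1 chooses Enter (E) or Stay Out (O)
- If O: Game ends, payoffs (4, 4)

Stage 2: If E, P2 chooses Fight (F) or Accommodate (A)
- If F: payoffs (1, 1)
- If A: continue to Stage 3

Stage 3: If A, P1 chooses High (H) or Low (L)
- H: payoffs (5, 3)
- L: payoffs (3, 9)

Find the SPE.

SPE: (E, A, H); Outcome (5, 3)

Work:
Stage 3: P1 chooses H (5 vs 3)
Stage 2: P2: F->1, A->3 (anticipating H). Choose A
Stage 1: P1: O->4, E->5 (anticipating A, H). Choose E
SPE path: E -> A -> H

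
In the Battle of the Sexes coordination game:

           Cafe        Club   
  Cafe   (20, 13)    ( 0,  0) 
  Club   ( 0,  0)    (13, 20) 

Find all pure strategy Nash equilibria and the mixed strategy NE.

Pure NE: (Cafe, Cafe) and (Club, Club); Mixed NE: p = 0.6061, q = 0.3939

Work:
Check pure NE:
(Cafe, Cafe): (20, 13) - no unilateral deviation beneficial
(Club, Club): (13, 20) - no unilateral deviation beneficial
Mixed NE: P1 plays Cafe with p = 0.6061, P2 plays Cafe with q = 0.3939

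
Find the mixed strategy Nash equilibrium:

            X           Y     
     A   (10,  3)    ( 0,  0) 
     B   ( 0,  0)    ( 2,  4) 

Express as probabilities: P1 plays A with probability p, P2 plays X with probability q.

p = 0.5714, q = 0.1667

Work:
Find probabilities that make opponent indifferent:
P2 chooses q to make P1 indifferent between A and B
P1 chooses p to make P2 indifferent between X and Y
Mixed NE: P1 plays (A: 0.5714, B: 0.4286), P2 plays (X: 0.1667, Y: 0.8333)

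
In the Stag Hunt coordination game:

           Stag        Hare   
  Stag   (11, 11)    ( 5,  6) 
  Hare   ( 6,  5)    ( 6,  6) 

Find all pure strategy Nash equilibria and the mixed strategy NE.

Pure NE: (Stag, Stag) and (Hare, Hare); Mixed NE: p = 0.1667, q = 0.1667

Work:
Check pure NE:
(Stag, Stag): (11, 11) - no unilateral deviation beneficial
(Hare, Hare): (6, 6) - no unilateral deviation beneficial
Mixed NE: P1 plays Stag with p = 0.1667, P2 plays Stag with q = 0.1667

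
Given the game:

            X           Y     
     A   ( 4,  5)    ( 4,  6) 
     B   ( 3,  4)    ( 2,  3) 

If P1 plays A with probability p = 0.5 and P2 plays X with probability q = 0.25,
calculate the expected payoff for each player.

E[P1] = 3.125, E[P2] = 4.5

Work:
E[P1] = p·q·π₁(A,X) + p·(1-q)·π₁(A,Y) + (1-p)·q·π₁(B,X) + (1-p)·(1-q)·π₁(B,Y)
= 0.5·0.25·4 + 0.5·0.75·4 + 0.5·0.25·3 + 0.5·0.75·2
= 3.125

E[P2] = 4.5 (similar calculation)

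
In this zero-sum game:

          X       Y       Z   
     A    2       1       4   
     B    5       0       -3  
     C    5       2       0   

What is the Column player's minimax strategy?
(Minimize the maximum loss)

Column should play Y, value = 2

Work:
Column player minimizes Row's maximum payoff:
Column X: max payoff to Row = 5
Column Y: max payoff to Row = 2
Column Z: max payoff to Row = 4
Minimum is 2, achieved by column Y.
Minimax strategy: Y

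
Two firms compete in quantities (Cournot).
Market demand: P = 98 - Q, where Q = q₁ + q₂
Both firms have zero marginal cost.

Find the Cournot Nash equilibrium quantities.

q₁* = q₂* = 32.67; P* = 32.67

Work:
Profit: π_i = P·q_i = (a - q_i - q_j)·q_i
FOC: ∂π_i/∂q_i = a - 2q_i - q_j = 0
Reaction function: q_i = (98 - q_j)/2
Symmetry: q* = 98/3 = 32.67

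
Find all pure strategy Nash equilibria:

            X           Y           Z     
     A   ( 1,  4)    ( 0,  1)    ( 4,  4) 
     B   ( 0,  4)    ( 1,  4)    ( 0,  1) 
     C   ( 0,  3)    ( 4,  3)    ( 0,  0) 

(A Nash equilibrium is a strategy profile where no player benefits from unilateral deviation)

Nash equilibrium: (A, X), (A, Z), (C, Y)

Work:
Best responses:
  P1 vs X: payoffs [1, 0, 0] → best response A (payoff 1)
  P1 vs Y: payoffs [0, 1, 4] → best response C (payoff 4)
  P1 vs Z: payoffs [4, 0, 0] → best response A (payoff 4)
  P2 vs A: payoffs [4, 1, 4] → best response X/Z (payoff 4)
  P2 vs B: payoffs [4, 4, 1] → best response X/Y (payoff 4)
  P2 vs C: payoffs [3, 3, 0] → best response X/Y (payoff 3)
Mutual best responses: (A,X), (A,Z), (C,Y) → Nash equilibria.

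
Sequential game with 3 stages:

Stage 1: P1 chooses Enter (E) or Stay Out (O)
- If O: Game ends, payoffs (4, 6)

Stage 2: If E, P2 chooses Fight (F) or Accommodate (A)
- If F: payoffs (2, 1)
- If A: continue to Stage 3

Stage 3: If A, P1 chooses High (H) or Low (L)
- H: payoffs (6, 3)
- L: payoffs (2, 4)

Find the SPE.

SPE: (E, A, H); Outcome (6, 3)

Work:
Stage 3: P1 chooses H (6 vs 2)
Stage 2: P2: F->1, A->3 (anticipating H). Choose A
Stage 1: P1: O->4, E->6 (anticipating A, H). Choose E
SPE path: E -> A -> H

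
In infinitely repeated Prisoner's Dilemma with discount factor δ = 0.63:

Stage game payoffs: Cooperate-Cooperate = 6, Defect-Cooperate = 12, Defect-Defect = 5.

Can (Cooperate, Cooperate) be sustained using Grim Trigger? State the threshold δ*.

δ* = 0.8571; since δ = 0.63 < 0.8571, cooperation cannot be sustained

Work:
For Grim Trigger:
Cooperate forever: 6/(1-δ)
Defect then punished: 12 + 5·δ/(1-δ)
Need: 6/(1-δ) ≥ 12 + 5·δ/(1-δ)
Solving: δ ≥ (T-R)/(T-P) = (12-6)/(12-5) = 0.8571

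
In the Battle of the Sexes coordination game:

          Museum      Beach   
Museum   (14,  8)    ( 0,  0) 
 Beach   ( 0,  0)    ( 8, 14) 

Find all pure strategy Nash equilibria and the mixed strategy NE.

Pure NE: (Museum, Museum) and (Beach, Beach); Mixed NE: p = 0.6364, q = 0.3636

Work:
Check pure NE:
(Museum, Museum): (14, 8) - no unilateral deviation beneficial
(Beach, Beach): (8, 14) - no unilateral deviation beneficial
Mixed NE: P1 plays Museum with p = 0.6364, P2 plays Museum with q = 0.3636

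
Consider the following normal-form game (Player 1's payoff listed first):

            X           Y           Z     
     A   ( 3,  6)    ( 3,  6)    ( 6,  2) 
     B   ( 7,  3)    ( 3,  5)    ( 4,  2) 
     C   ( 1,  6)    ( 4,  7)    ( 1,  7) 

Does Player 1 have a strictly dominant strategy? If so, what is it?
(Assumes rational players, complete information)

No strictly dominant strategy exists for Player 1

Work:
A strategy strictly dominates another if it gives a strictly higher payoff against every opponent action. Compare each pair of P1's strategies column-by-column:
  A vs B: [3 vs 7, 3 vs 3, 6 vs 4] → A does not strictly dominate B (column X: 3 ≤ 7)
  A vs C: [3 vs 1, 3 vs 4, 6 vs 1] → A does not strictly dominate C (column Y: 3 ≤ 4)
  B vs A: [7 vs 3, 3 vs 3, 4 vs 6] → B does not strictly dominate A (column Y: 3 ≤ 3)
  B vs C: [7 vs 1, 3 vs 4, 4 vs 1] → B does not strictly dominate C (column Y: 3 ≤ 4)
  C vs A: [1 vs 3, 4 vs 3, 1 vs 6] → C does not strictly dominate A (column X: 1 ≤ 3)
  C vs B: [1 vs 7, 4 vs 3, 1 vs 4] → C does not strictly dominate B (column X: 1 ≤ 7)
No single strategy strictly dominates all others → no strictly dominant strategy.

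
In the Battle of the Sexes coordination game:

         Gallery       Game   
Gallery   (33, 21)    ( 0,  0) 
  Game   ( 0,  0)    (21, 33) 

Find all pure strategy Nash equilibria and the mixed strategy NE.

Pure NE: (Gallery, Gallery) and (Game, Game); Mixed NE: p = 0.6111, q = 0.3889

Work:
Check pure NE:
(Gallery, Gallery): (33, 21) - no unilateral deviation beneficial
(Game, Game): (21, 33) - no unilateral deviation beneficial
Mixed NE: P1 plays Gallery with p = 0.6111, P2 plays Gallery with q = 0.3889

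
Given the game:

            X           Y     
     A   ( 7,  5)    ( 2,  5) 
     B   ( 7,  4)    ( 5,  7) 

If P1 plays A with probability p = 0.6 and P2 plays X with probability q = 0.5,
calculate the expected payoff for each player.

E[P1] = 5.1, E[P2] = 5.2

Work:
E[P1] = p·q·π₁(A,X) + p·(1-q)·π₁(A,Y) + (1-p)·q·π₁(B,X) + (1-p)·(1-q)·π₁(B,Y)
= 0.6·0.5·7 + 0.6·0.5·2 + 0.4·0.5·7 + 0.4·0.5·5
= 5.1

E[P2] = 5.2 (similar calculation)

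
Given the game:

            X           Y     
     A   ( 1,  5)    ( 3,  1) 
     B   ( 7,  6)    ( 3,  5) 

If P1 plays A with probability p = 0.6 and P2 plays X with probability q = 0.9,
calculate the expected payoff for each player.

E[P1] = 3.36, E[P2] = 5.12

Work:
E[P1] = p·q·π₁(A,X) + p·(1-q)·π₁(A,Y) + (1-p)·q·π₁(B,X) + (1-p)·(1-q)·π₁(B,Y)
= 0.6·0.9·1 + 0.6·0.1·3 + 0.4·0.9·7 + 0.4·0.1·3
= 3.36

E[P2] = 5.12 (similar calculation)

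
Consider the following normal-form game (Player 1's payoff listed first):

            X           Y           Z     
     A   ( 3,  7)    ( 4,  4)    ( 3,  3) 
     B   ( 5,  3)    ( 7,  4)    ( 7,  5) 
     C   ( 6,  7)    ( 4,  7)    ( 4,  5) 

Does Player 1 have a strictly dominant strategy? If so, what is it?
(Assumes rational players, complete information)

No strictly dominant strategy exists for Player 1

Work:
A strategy strictly dominates another if it gives a strictly higher payoff against every opponent action. Compare each pair of P1's strategies column-by-column:
  A vs B: [3 vs 5, 4 vs 7, 3 vs 7] → A does not strictly dominate B (column X: 3 ≤ 5)
  A vs C: [3 vs 6, 4 vs 4, 3 vs 4] → A does not strictly dominate C (column X: 3 ≤ 6)
  B vs A: [5 vs 3, 7 vs 4, 7 vs 3] → B strictly dominates A
  B vs C: [5 vs 6, 7 vs 4, 7 vs 4] → B does not strictly dominate C (column X: 5 ≤ 6)
  C vs A: [6 vs 3, 4 vs 4, 4 vs 3] → C does not strictly dominate A (column Y: 4 ≤ 4)
  C vs B: [6 vs 5, 4 vs 7, 4 vs 7] → C does not strictly dominate B (column Y: 4 ≤ 7)
No single strategy strictly dominates all others → no strictly dominant strategy.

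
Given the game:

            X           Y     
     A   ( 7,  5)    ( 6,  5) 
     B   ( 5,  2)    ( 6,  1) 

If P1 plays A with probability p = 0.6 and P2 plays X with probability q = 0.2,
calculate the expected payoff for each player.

E[P1] = 6.04, E[P2] = 3.48

Work:
E[P1] = p·q·π₁(A,X) + p·(1-q)·π₁(A,Y) + (1-p)·q·π₁(B,X) + (1-p)·(1-q)·π₁(B,Y)
= 0.6·0.2·7 + 0.6·0.8·6 + 0.4·0.2·5 + 0.4·0.8·6
= 6.04

E[P2] = 3.48 (similar calculation)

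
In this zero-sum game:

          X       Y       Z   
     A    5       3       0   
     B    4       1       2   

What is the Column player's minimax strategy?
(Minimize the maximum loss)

Column should play Z, value = 2

Work:
Column player minimizes Row's maximum payoff:
Column X: max payoff to Row = 5
Column Y: max payoff to Row = 3
Column Z: max payoff to Row = 2
Minimum is 2, achieved by column Z.
Minimax strategy: Z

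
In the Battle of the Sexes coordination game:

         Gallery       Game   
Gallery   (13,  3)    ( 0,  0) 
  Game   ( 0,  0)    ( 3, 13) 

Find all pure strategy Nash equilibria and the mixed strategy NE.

Pure NE: (Gallery, Gallery) and (Game, Game); Mixed NE: p = 0.8125, q = 0.1875

Work:
Check pure NE:
(Gallery, Gallery): (13, 3) - no unilateral deviation beneficial
(Game, Game): (3, 13) - no unilateral deviation beneficial
Mixed NE: P1 plays Gallery with p = 0.8125, P2 plays Gallery with q = 0.1875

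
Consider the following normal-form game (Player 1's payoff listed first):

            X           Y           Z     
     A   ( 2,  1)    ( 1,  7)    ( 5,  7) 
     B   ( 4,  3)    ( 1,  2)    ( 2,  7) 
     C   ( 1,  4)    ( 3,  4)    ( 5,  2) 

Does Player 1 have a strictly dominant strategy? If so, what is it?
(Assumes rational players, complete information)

No strictly dominant strategy exists for Player 1

Work:
A strategy strictly dominates another if it gives a strictly higher payoff against every opponent action. Compare each pair of P1's strategies column-by-column:
  A vs B: [2 vs 4, 1 vs 1, 5 vs 2] → A does not strictly dominate B (column X: 2 ≤ 4)
  A vs C: [2 vs 1, 1 vs 3, 5 vs 5] → A does not strictly dominate C (column Y: 1 ≤ 3)
  B vs A: [4 vs 2, 1 vs 1, 2 vs 5] → B does not strictly dominate A (column Y: 1 ≤ 1)
  B vs C: [4 vs 1, 1 vs 3, 2 vs 5] → B does not strictly dominate C (column Y: 1 ≤ 3)
  C vs A: [1 vs 2, 3 vs 1, 5 vs 5] → C does not strictly dominate A (column X: 1 ≤ 2)
  C vs B: [1 vs 4, 3 vs 1, 5 vs 2] → C does not strictly dominate B (column X: 1 ≤ 4)
No single strategy strictly dominates all others → no strictly dominant strategy.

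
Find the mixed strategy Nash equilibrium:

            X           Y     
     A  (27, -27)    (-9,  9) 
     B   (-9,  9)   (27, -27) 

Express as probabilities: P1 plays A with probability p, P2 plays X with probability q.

p = 0.5, q = 0.5

Work:
Find probabilities that make opponent indifferent:
P2 chooses q to make P1 indifferent between A and B
P1 chooses p to make P2 indifferent between X and Y
Mixed NE: P1 plays (A: 0.5, B: 0.5), P2 plays (X: 0.5, Y: 0.5)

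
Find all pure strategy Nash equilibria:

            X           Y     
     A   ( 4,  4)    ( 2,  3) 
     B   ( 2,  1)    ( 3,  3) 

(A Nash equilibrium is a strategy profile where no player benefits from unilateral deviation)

Nash equilibrium: (A, X), (B, Y)

Work:
Best responses:
  P1 vs X: payoffs [4, 2] → best response A (payoff 4)
  P1 vs Y: payoffs [2, 3] → best response B (payoff 3)
  P2 vs A: payoffs [4, 3] → best response X (payoff 4)
  P2 vs B: payoffs [1, 3] → best response Y (payoff 3)
Mutual best responses: (A,X), (B,Y) → Nash equilibria.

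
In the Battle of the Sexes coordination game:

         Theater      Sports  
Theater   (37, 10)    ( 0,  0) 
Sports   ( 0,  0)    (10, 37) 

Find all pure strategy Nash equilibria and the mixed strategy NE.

Pure NE: (Theater, Theater) and (Sports, Sports); Mixed NE: p = 0.7872, q = 0.2128

Work:
Check pure NE:
(Theater, Theater): (37, 10) - no unilateral deviation beneficial
(Sports, Sports): (10, 37) - no unilateral deviation beneficial
Mixed NE: P1 plays Theater with p = 0.7872, P2 plays Theater with q = 0.2128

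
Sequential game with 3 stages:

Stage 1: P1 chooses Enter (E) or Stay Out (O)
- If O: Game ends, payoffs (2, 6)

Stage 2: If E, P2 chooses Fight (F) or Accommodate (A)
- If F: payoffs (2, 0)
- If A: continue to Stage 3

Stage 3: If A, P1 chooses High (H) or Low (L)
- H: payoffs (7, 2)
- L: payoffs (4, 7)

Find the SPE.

SPE: (E, A, H); Outcome (7, 2)

Work:
Stage 3: P1 chooses H (7 vs 4)
Stage 2: P2: F->0, A->2 (anticipating H). Choose A
Stage 1: P1: O->2, E->7 (anticipating A, H). Choose E
SPE path: E -> A -> H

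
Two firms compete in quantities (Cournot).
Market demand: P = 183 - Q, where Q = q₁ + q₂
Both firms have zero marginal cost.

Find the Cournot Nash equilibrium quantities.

q₁* = q₂* = 61.0; P* = 61.0

Work:
Profit: π_i = P·q_i = (a - q_i - q_j)·q_i
FOC: ∂π_i/∂q_i = a - 2q_i - q_j = 0
Reaction function: q_i = (183 - q_j)/2
Symmetry: q* = 183/3 = 61.0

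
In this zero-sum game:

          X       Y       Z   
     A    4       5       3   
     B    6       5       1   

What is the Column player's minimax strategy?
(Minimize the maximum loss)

Column should play Z, value = 3

Work:
Column player minimizes Row's maximum payoff:
Column X: max payoff to Row = 6
Column Y: max payoff to Row = 5
Column Z: max payoff to Row = 3
Minimum is 3, achieved by column Z.
Minimax strategy: Z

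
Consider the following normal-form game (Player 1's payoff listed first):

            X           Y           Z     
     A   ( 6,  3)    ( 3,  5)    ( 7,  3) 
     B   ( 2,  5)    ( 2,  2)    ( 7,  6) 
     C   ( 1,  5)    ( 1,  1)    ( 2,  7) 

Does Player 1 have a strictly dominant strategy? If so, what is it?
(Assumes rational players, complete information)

No strictly dominant strategy exists for Player 1

Work:
A strategy strictly dominates another if it gives a strictly higher payoff against every opponent action. Compare each pair of P1's strategies column-by-column:
  A vs B: [6 vs 2, 3 vs 2, 7 vs 7] → A does not strictly dominate B (column Z: 7 ≤ 7)
  A vs C: [6 vs 1, 3 vs 1, 7 vs 2] → A strictly dominates C
  B vs A: [2 vs 6, 2 vs 3, 7 vs 7] → B does not strictly dominate A (column X: 2 ≤ 6)
  B vs C: [2 vs 1, 2 vs 1, 7 vs 2] → B strictly dominates C
  C vs A: [1 vs 6, 1 vs 3, 2 vs 7] → C does not strictly dominate A (column X: 1 ≤ 6)
  C vs B: [1 vs 2, 1 vs 2, 2 vs 7] → C does not strictly dominate B (column X: 1 ≤ 2)
No single strategy strictly dominates all others → no strictly dominant strategy.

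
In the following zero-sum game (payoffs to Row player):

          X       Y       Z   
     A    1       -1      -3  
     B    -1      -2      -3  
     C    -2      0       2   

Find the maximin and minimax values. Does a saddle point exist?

Maximin = -2, Minimax = 0, Saddle: False

Work:
Row minimums: [-3, -3, -2] → maximin = -2
Column maximums: [1, 0, 2] → minimax = 0
No saddle point (maximin ≠ minimax). Mixed strategy needed.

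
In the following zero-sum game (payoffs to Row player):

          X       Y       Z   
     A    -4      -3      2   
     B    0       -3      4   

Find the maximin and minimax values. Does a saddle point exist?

Maximin = -3, Minimax = -3, Saddle: True

Work:
Row minimums: [-4, -3] → maximin = -3
Column maximums: [0, -3, 4] → minimax = -3
Saddle point exists! Game value = -3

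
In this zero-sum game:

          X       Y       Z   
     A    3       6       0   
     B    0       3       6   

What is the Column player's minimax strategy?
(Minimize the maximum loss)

Column should play X, value = 3

Work:
Column player minimizes Row's maximum payoff:
Column X: max payoff to Row = 3
Column Y: max payoff to Row = 6
Column Z: max payoff to Row = 6
Minimum is 3, achieved by column X.
Minimax strategy: X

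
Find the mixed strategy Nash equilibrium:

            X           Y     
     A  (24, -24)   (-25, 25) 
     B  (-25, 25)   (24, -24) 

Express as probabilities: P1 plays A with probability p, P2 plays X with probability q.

p = 0.5, q = 0.5

Work:
Find probabilities that make opponent indifferent:
P2 chooses q to make P1 indifferent between A and B
P1 chooses p to make P2 indifferent between X and Y
Mixed NE: P1 plays (A: 0.5, B: 0.5), P2 plays (X: 0.5, Y: 0.5)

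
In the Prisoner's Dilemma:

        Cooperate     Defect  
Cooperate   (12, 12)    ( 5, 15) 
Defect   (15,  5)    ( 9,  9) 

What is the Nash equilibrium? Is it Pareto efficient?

(Defect, Defect) is NE; not Pareto efficient

Work:
Defect dominates Cooperate for both players:
If P2 cooperates: Defect (15) > Cooperate (12)
If P2 defects: Defect (9) > Cooperate (5)
NE: (Defect, Defect) with payoff (9, 9)
But (Cooperate, Cooperate) = (12, 12) Pareto dominates (9, 9)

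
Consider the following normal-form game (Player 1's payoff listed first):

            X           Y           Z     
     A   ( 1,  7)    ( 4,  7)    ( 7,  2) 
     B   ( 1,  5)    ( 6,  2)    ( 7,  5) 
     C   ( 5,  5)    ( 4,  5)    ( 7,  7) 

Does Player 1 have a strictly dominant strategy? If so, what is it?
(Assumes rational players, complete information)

No strictly dominant strategy exists for Player 1

Work:
A strategy strictly dominates another if it gives a strictly higher payoff against every opponent action. Compare each pair of P1's strategies column-by-column:
  A vs B: [1 vs 1, 4 vs 6, 7 vs 7] → A does not strictly dominate B (column X: 1 ≤ 1)
  A vs C: [1 vs 5, 4 vs 4, 7 vs 7] → A does not strictly dominate C (column X: 1 ≤ 5)
  B vs A: [1 vs 1, 6 vs 4, 7 vs 7] → B does not strictly dominate A (column X: 1 ≤ 1)
  B vs C: [1 vs 5, 6 vs 4, 7 vs 7] → B does not strictly dominate C (column X: 1 ≤ 5)
  C vs A: [5 vs 1, 4 vs 4, 7 vs 7] → C does not strictly dominate A (column Y: 4 ≤ 4)
  C vs B: [5 vs 1, 4 vs 6, 7 vs 7] → C does not strictly dominate B (column Y: 4 ≤ 6)
No single strategy strictly dominates all others → no strictly dominant strategy.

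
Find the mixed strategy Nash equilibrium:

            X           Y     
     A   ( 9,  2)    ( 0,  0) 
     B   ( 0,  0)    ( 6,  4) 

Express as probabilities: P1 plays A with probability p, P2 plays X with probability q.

p = 0.6667, q = 0.4

Work:
Find probabilities that make opponent indifferent:
P2 chooses q to make P1 indifferent between A and B
P1 chooses p to make P2 indifferent between X and Y
Mixed NE: P1 plays (A: 0.6667, B: 0.3333), P2 plays (X: 0.4, Y: 0.6)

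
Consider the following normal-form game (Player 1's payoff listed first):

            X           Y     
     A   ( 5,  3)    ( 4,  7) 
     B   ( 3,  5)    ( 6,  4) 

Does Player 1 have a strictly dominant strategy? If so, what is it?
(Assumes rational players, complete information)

No strictly dominant strategy exists for Player 1

Work:
A strategy strictly dominates another if it gives a strictly higher payoff against every opponent action. Compare each pair of P1's strategies column-by-column:
  A vs B: [5 vs 3, 4 vs 6] → A does not strictly dominate B (column Y: 4 ≤ 6)
  B vs A: [3 vs 5, 6 vs 4] → B does not strictly dominate A (column X: 3 ≤ 5)
No single strategy strictly dominates all others → no strictly dominant strategy.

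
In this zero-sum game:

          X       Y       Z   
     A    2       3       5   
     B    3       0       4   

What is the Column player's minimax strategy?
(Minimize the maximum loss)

Column should play X or Y (all achieve the minimum), value = 3

Work:
Column player minimizes Row's maximum payoff:
Column X: max payoff to Row = 3
Column Y: max payoff to Row = 3
Column Z: max payoff to Row = 5
Minimum is 3, achieved by columns X, Y (tied).
Each of X or Y is a minimax strategy.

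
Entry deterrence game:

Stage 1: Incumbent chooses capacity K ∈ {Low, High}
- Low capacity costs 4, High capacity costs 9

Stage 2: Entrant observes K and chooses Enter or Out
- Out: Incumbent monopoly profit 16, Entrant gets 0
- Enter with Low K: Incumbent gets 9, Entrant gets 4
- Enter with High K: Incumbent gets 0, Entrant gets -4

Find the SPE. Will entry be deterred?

SPE: (High, Enter|Low, Out|High); Entry deterred. Incumbent net profit = 7

Work:
After Low K: Entrant enters (4 > 0)
After High K: Entrant stays out (-4 < 0)
Incumbent: Low → 9−4=5, High → 16−9=7
Incumbent chooses High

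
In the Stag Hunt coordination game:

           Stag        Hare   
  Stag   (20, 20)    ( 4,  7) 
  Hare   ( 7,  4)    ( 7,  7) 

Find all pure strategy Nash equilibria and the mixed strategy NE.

Pure NE: (Stag, Stag) and (Hare, Hare); Mixed NE: p = 0.1875, q = 0.1875

Work:
Check pure NE:
(Stag, Stag): (20, 20) - no unilateral deviation beneficial
(Hare, Hare): (7, 7) - no unilateral deviation beneficial
Mixed NE: P1 plays Stag with p = 0.1875, P2 plays Stag with q = 0.1875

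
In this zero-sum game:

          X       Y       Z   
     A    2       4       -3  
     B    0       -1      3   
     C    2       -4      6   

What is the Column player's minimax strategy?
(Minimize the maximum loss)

Column should play X, value = 2

Work:
Column player minimizes Row's maximum payoff:
Column X: max payoff to Row = 2
Column Y: max payoff to Row = 4
Column Z: max payoff to Row = 6
Minimum is 2, achieved by column X.
Minimax strategy: X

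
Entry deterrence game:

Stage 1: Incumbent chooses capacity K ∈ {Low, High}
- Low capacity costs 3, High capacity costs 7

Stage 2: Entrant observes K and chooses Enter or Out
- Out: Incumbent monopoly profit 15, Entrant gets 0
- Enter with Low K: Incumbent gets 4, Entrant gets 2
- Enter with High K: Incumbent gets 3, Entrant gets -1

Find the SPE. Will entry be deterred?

SPE: (High, Enter|Low, Out|High); Entry deterred. Incumbent net profit = 8

Work:
After Low K: Entrant enters (2 > 0)
After High K: Entrant stays out (-1 < 0)
Incumbent: Low → 4−3=1, High → 15−7=8
Incumbent chooses High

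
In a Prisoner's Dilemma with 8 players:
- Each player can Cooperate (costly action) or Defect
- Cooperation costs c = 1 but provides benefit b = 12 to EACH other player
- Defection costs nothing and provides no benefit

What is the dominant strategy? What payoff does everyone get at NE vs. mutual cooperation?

Dominant: Defect; NE payoff = 0; Coop payoff = 83

Work:
Defect dominates (saves cost c = 1, benefit to others is external)
NE: All defect → everyone gets 0
If all cooperate: each receives (7)×12 - 1 = 83
Social dilemma: 83 > 0 but NE gives 0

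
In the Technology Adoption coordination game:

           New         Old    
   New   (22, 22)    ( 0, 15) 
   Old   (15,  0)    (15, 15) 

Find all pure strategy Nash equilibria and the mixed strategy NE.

Pure NE: (New, New) and (Old, Old); Mixed NE: p = 0.6818, q = 0.6818

Work:
Check pure NE:
(New, New): (22, 22) - no unilateral deviation beneficial
(Old, Old): (15, 15) - no unilateral deviation beneficial
Mixed NE: P1 plays New with p = 0.6818, P2 plays New with q = 0.6818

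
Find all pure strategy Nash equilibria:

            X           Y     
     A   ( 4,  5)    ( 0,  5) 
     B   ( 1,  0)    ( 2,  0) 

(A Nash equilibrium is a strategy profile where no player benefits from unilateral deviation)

Nash equilibrium: (A, X), (B, Y)

Work:
Best responses:
  P1 vs X: payoffs [4, 1] → best response A (payoff 4)
  P1 vs Y: payoffs [0, 2] → best response B (payoff 2)
  P2 vs A: payoffs [5, 5] → best response X/Y (payoff 5)
  P2 vs B: payoffs [0, 0] → best response X/Y (payoff 0)
Mutual best responses: (A,X), (B,Y) → Nash equilibria.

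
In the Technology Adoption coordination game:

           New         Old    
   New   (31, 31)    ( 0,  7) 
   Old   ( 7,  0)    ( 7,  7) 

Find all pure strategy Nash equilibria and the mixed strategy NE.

Pure NE: (New, New) and (Old, Old); Mixed NE: p = 0.2258, q = 0.2258

Work:
Check pure NE:
(New, New): (31, 31) - no unilateral deviation beneficial
(Old, Old): (7, 7) - no unilateral deviation beneficial
Mixed NE: P1 plays New with p = 0.2258, P2 plays New with q = 0.2258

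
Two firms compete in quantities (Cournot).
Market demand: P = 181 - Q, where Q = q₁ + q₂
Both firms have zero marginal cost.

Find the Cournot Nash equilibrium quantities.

q₁* = q₂* = 60.33; P* = 60.33

Work:
Profit: π_i = P·q_i = (a - q_i - q_j)·q_i
FOC: ∂π_i/∂q_i = a - 2q_i - q_j = 0
Reaction function: q_i = (181 - q_j)/2
Symmetry: q* = 181/3 = 60.33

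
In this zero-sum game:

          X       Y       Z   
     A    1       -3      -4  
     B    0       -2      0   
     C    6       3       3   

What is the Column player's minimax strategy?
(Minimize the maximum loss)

Column should play Y or Z (all achieve the minimum), value = 3

Work:
Column player minimizes Row's maximum payoff:
Column X: max payoff to Row = 6
Column Y: max payoff to Row = 3
Column Z: max payoff to Row = 3
Minimum is 3, achieved by columns Y, Z (tied).
Each of Y or Z is a minimax strategy.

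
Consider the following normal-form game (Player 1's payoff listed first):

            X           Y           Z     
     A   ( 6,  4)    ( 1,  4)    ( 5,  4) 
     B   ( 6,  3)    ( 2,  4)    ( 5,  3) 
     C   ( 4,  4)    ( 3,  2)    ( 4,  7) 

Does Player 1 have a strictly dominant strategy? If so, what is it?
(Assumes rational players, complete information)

No strictly dominant strategy exists for Player 1

Work:
A strategy strictly dominates another if it gives a strictly higher payoff against every opponent action. Compare each pair of P1's strategies column-by-column:
  A vs B: [6 vs 6, 1 vs 2, 5 vs 5] → A does not strictly dominate B (column X: 6 ≤ 6)
  A vs C: [6 vs 4, 1 vs 3, 5 vs 4] → A does not strictly dominate C (column Y: 1 ≤ 3)
  B vs A: [6 vs 6, 2 vs 1, 5 vs 5] → B does not strictly dominate A (column X: 6 ≤ 6)
  B vs C: [6 vs 4, 2 vs 3, 5 vs 4] → B does not strictly dominate C (column Y: 2 ≤ 3)
  C vs A: [4 vs 6, 3 vs 1, 4 vs 5] → C does not strictly dominate A (column X: 4 ≤ 6)
  C vs B: [4 vs 6, 3 vs 2, 4 vs 5] → C does not strictly dominate B (column X: 4 ≤ 6)
No single strategy strictly dominates all others → no strictly dominant strategy.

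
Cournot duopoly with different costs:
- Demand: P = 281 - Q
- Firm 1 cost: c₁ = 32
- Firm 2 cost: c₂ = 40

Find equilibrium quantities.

q₁* = 85.67, q₂* = 77.67

Work:
Reaction: q₁ = (281 - 32 - q₂)/2
Reaction: q₂ = (281 - 40 - q₁)/2
Solve simultaneously:
q₁* = (281 - 2×32 + 40)/3 = 85.67
q₂* = (281 - 2×40 + 32)/3 = 77.67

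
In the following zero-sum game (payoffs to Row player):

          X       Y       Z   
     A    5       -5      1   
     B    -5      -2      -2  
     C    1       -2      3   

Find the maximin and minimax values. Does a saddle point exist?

Maximin = -2, Minimax = -2, Saddle: True

Work:
Row minimums: [-5, -5, -2] → maximin = -2
Column maximums: [5, -2, 3] → minimax = -2
Saddle point exists! Game value = -2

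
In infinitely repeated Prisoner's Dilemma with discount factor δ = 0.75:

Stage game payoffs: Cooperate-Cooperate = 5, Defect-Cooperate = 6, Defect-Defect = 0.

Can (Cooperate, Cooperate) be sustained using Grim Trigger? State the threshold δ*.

δ* = 0.1667; since δ = 0.75 ≥ 0.1667, cooperation can be sustained

Work:
For Grim Trigger:
Cooperate forever: 5/(1-δ)
Defect then punished: 6 + 0·δ/(1-δ)
Need: 5/(1-δ) ≥ 6 + 0·δ/(1-δ)
Solving: δ ≥ (T-R)/(T-P) = (6-5)/(6-0) = 0.1667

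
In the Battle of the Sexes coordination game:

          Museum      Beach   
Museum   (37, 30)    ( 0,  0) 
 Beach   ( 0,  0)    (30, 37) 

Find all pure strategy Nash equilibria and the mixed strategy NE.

Pure NE: (Museum, Museum) and (Beach, Beach); Mixed NE: p = 0.5522, q = 0.4478

Work:
Check pure NE:
(Museum, Museum): (37, 30) - no unilateral deviation beneficial
(Beach, Beach): (30, 37) - no unilateral deviation beneficial
Mixed NE: P1 plays Museum with p = 0.5522, P2 plays Museum with q = 0.4478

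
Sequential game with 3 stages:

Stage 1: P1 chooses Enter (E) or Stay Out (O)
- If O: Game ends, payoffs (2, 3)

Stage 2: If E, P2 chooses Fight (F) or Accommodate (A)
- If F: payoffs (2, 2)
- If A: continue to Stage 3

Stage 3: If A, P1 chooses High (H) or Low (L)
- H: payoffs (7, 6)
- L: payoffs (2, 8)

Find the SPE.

SPE: (E, A, H); Outcome (7, 6)

Work:
Stage 3: P1 chooses H (7 vs 2)
Stage 2: P2: F->2, A->6 (anticipating H). Choose A
Stage 1: P1: O->2, E->7 (anticipating A, H). Choose E
SPE path: E -> A -> H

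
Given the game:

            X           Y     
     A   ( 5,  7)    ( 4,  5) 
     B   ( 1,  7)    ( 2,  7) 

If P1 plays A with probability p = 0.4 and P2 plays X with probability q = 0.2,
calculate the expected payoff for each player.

E[P1] = 2.76, E[P2] = 6.36

Work:
E[P1] = p·q·π₁(A,X) + p·(1-q)·π₁(A,Y) + (1-p)·q·π₁(B,X) + (1-p)·(1-q)·π₁(B,Y)
= 0.4·0.2·5 + 0.4·0.8·4 + 0.6·0.2·1 + 0.6·0.8·2
= 2.76

E[P2] = 6.36 (similar calculation)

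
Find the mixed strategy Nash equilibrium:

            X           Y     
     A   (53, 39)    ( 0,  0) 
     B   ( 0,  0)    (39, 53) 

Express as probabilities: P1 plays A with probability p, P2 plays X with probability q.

p = 0.5761, q = 0.4239

Work:
Find probabilities that make opponent indifferent:
P2 chooses q to make P1 indifferent between A and B
P1 chooses p to make P2 indifferent between X and Y
Mixed NE: P1 plays (A: 0.5761, B: 0.4239), P2 plays (X: 0.4239, Y: 0.5761)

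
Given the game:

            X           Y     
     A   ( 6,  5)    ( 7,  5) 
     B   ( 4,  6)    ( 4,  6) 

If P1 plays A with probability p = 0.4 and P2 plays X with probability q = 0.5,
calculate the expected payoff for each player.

E[P1] = 5.0, E[P2] = 5.6

Work:
E[P1] = p·q·π₁(A,X) + p·(1-q)·π₁(A,Y) + (1-p)·q·π₁(B,X) + (1-p)·(1-q)·π₁(B,Y)
= 0.4·0.5·6 + 0.4·0.5·7 + 0.6·0.5·4 + 0.6·0.5·4
= 5.0

E[P2] = 5.6 (similar calculation)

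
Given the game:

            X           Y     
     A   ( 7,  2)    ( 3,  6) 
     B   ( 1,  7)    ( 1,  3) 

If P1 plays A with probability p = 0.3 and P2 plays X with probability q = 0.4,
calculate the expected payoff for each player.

E[P1] = 2.08, E[P2] = 4.54

Work:
E[P1] = p·q·π₁(A,X) + p·(1-q)·π₁(A,Y) + (1-p)·q·π₁(B,X) + (1-p)·(1-q)·π₁(B,Y)
= 0.3·0.4·7 + 0.3·0.6·3 + 0.7·0.4·1 + 0.7·0.6·1
= 2.08

E[P2] = 4.54 (similar calculation)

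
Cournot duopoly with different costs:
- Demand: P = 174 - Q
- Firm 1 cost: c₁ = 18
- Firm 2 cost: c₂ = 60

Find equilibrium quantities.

q₁* = 66.0, q₂* = 24.0

Work:
Reaction: q₁ = (174 - 18 - q₂)/2
Reaction: q₂ = (174 - 60 - q₁)/2
Solve simultaneously:
q₁* = (174 - 2×18 + 60)/3 = 66.0
q₂* = (174 - 2×60 + 18)/3 = 24.0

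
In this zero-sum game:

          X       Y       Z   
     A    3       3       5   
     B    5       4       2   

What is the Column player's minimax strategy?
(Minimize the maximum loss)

Column should play Y, value = 4

Work:
Column player minimizes Row's maximum payoff:
Column X: max payoff to Row = 5
Column Y: max payoff to Row = 4
Column Z: max payoff to Row = 5
Minimum is 4, achieved by column Y.
Minimax strategy: Y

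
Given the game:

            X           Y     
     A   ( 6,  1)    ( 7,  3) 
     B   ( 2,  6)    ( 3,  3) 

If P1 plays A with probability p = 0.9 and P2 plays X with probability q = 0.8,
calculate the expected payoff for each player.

E[P1] = 5.8, E[P2] = 1.8

Work:
E[P1] = p·q·π₁(A,X) + p·(1-q)·π₁(A,Y) + (1-p)·q·π₁(B,X) + (1-p)·(1-q)·π₁(B,Y)
= 0.9·0.8·6 + 0.9·0.2·7 + 0.1·0.8·2 + 0.1·0.2·3
= 5.8

E[P2] = 1.8 (similar calculation)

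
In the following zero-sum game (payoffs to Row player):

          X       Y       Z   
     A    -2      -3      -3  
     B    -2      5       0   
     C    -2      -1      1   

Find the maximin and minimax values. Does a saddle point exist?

Maximin = -2, Minimax = -2, Saddle: True

Work:
Row minimums: [-3, -2, -2] → maximin = -2
Column maximums: [-2, 5, 1] → minimax = -2
Saddle point exists! Game value = -2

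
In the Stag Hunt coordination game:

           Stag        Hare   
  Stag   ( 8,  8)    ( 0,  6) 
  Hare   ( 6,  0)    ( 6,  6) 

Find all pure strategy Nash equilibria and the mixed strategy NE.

Pure NE: (Stag, Stag) and (Hare, Hare); Mixed NE: p = 0.75, q = 0.75

Work:
Check pure NE:
(Stag, Stag): (8, 8) - no unilateral deviation beneficial
(Hare, Hare): (6, 6) - no unilateral deviation beneficial
Mixed NE: P1 plays Stag with p = 0.75, P2 plays Stag with q = 0.75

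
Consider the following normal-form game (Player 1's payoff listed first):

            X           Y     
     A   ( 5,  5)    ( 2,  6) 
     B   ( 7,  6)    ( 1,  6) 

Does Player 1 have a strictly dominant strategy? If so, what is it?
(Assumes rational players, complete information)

No strictly dominant strategy exists for Player 1

Work:
A strategy strictly dominates another if it gives a strictly higher payoff against every opponent action. Compare each pair of P1's strategies column-by-column:
  A vs B: [5 vs 7, 2 vs 1] → A does not strictly dominate B (column X: 5 ≤ 7)
  B vs A: [7 vs 5, 1 vs 2] → B does not strictly dominate A (column Y: 1 ≤ 2)
No single strategy strictly dominates all others → no strictly dominant strategy.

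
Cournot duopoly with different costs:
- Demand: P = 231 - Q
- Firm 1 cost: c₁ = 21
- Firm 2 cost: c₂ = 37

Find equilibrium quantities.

q₁* = 75.33, q₂* = 59.33

Work:
Reaction: q₁ = (231 - 21 - q₂)/2
Reaction: q₂ = (231 - 37 - q₁)/2
Solve simultaneously:
q₁* = (231 - 2×21 + 37)/3 = 75.33
q₂* = (231 - 2×37 + 21)/3 = 59.33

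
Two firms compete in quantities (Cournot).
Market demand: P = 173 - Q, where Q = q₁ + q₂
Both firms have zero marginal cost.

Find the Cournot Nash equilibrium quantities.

q₁* = q₂* = 57.67; P* = 57.67

Work:
Profit: π_i = P·q_i = (a - q_i - q_j)·q_i
FOC: ∂π_i/∂q_i = a - 2q_i - q_j = 0
Reaction function: q_i = (173 - q_j)/2
Symmetry: q* = 173/3 = 57.67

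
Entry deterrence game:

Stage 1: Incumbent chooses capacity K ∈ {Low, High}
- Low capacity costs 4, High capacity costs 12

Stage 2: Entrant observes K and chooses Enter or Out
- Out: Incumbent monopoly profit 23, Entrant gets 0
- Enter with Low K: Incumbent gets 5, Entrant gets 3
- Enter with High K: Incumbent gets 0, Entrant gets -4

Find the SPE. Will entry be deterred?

SPE: (High, Enter|Low, Out|High); Entry deterred. Incumbent net profit = 11

Work:
After Low K: Entrant enters (3 > 0)
After High K: Entrant stays out (-4 < 0)
Incumbent: Low → 5−4=1, High → 23−12=11
Incumbent chooses High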